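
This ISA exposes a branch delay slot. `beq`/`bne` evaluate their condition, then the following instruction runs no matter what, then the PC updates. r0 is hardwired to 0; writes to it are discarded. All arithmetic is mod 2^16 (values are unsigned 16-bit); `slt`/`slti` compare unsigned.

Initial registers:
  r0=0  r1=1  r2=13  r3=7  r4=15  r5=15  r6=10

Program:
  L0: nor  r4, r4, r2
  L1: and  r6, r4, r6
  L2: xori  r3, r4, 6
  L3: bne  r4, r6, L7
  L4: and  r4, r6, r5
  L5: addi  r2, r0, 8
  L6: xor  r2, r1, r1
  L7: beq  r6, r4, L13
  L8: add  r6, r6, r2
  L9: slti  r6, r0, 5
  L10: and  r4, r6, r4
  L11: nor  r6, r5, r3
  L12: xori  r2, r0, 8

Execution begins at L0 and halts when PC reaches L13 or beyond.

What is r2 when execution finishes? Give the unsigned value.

13

  step pc=0: nor  r4, r4, r2  regs=(0,1,13,7,65520,15,10)
  step pc=1: and  r6, r4, r6  regs=(0,1,13,7,65520,15,0)
  step pc=2: xori  r3, r4, 6  regs=(0,1,13,65526,65520,15,0)
  step pc=3: bne  r4, r6, L7  cond=T  regs=(0,1,13,65526,65520,15,0)
  step pc=4: and  r4, r6, r5  regs=(0,1,13,65526,0,15,0)
  step pc=7: beq  r6, r4, L13  cond=T  regs=(0,1,13,65526,0,15,0)
  step pc=8: add  r6, r6, r2  regs=(0,1,13,65526,0,15,13)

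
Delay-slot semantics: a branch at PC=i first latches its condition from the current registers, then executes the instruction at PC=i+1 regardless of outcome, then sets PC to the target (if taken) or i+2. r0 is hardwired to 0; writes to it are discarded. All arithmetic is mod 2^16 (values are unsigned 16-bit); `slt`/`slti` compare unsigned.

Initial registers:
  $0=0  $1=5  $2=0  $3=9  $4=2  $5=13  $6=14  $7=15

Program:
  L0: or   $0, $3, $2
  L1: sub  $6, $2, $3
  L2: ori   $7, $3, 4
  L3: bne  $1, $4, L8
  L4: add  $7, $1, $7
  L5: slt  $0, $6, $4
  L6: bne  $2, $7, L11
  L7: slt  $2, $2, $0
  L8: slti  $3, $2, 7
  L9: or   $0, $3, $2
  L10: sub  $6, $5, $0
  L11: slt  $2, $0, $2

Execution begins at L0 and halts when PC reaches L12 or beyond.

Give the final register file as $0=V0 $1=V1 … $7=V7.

PC=0  or   $0, $3, $2        | $0=0 $1=5 $2=0 $3=9 $4=2 $5=13 $6=14 $7=15
PC=1  sub  $6, $2, $3        | $0=0 $1=5 $2=0 $3=9 $4=2 $5=13 $6=65527 $7=15
PC=2  ori   $7, $3, 4        | $0=0 $1=5 $2=0 $3=9 $4=2 $5=13 $6=65527 $7=13
PC=3  bne  $1, $4, L8        | $0=0 $1=5 $2=0 $3=9 $4=2 $5=13 $6=65527 $7=13  [TAKEN]
PC=4  add  $7, $1, $7        | $0=0 $1=5 $2=0 $3=9 $4=2 $5=13 $6=65527 $7=18
PC=8  slti  $3, $2, 7        | $0=0 $1=5 $2=0 $3=1 $4=2 $5=13 $6=65527 $7=18
PC=9  or   $0, $3, $2        | $0=0 $1=5 $2=0 $3=1 $4=2 $5=13 $6=65527 $7=18
PC=10 sub  $6, $5, $0        | $0=0 $1=5 $2=0 $3=1 $4=2 $5=13 $6=13 $7=18
PC=11 slt  $2, $0, $2        | $0=0 $1=5 $2=0 $3=1 $4=2 $5=13 $6=13 $7=18

$0=0 $1=5 $2=0 $3=1 $4=2 $5=13 $6=13 $7=18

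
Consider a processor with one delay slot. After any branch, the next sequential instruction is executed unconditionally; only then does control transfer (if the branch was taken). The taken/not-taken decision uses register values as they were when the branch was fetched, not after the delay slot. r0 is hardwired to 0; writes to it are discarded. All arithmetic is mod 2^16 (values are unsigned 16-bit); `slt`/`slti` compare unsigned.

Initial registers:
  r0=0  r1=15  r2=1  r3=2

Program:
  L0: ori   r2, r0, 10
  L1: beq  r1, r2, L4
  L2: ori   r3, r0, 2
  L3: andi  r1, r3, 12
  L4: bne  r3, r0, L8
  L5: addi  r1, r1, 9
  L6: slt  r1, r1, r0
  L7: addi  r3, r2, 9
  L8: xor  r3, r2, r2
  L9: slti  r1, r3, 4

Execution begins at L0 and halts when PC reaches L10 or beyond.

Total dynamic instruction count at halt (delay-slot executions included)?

8

PC=0  ori   r2, r0, 10       | r0=0 r1=15 r2=10 r3=2
PC=1  beq  r1, r2, L4        | r0=0 r1=15 r2=10 r3=2  [not taken]
PC=2  ori   r3, r0, 2        | r0=0 r1=15 r2=10 r3=2
PC=3  andi  r1, r3, 12       | r0=0 r1=0 r2=10 r3=2
PC=4  bne  r3, r0, L8        | r0=0 r1=0 r2=10 r3=2  [TAKEN]
PC=5  addi  r1, r1, 9        | r0=0 r1=9 r2=10 r3=2
PC=8  xor  r3, r2, r2        | r0=0 r1=9 r2=10 r3=0
PC=9  slti  r1, r3, 4        | r0=0 r1=1 r2=10 r3=0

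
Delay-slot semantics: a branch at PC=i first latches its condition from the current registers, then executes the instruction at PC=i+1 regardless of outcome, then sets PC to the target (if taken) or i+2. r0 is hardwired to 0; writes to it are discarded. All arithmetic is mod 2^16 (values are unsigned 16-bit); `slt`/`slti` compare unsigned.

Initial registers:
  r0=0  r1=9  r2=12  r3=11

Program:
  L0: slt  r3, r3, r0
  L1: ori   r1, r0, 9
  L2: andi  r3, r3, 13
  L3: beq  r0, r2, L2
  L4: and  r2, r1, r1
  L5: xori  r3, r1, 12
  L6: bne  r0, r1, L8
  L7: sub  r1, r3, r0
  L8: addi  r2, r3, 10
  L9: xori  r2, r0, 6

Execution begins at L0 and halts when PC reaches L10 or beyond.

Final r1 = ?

  step pc=0: slt  r3, r3, r0  regs=(0,9,12,0)
  step pc=1: ori   r1, r0, 9  regs=(0,9,12,0)
  step pc=2: andi  r3, r3, 13  regs=(0,9,12,0)
  step pc=3: beq  r0, r2, L2  cond=F  regs=(0,9,12,0)
  step pc=4: and  r2, r1, r1  regs=(0,9,9,0)
  step pc=5: xori  r3, r1, 12  regs=(0,9,9,5)
  step pc=6: bne  r0, r1, L8  cond=T  regs=(0,9,9,5)
  step pc=7: sub  r1, r3, r0  regs=(0,5,9,5)
  step pc=8: addi  r2, r3, 10  regs=(0,5,15,5)
  step pc=9: xori  r2, r0, 6  regs=(0,5,6,5)

5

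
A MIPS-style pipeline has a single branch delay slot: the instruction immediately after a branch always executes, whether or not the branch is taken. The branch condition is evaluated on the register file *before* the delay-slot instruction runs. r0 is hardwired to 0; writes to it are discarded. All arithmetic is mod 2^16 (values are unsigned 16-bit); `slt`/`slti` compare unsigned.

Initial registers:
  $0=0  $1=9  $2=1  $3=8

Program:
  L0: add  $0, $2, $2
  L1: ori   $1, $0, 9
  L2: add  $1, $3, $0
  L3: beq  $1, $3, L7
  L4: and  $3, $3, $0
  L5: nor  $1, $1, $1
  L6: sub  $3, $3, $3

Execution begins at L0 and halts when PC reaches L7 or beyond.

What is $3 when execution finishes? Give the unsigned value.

0

[0] add  $0, $2, $2  →  {$0:0, $1:9, $2:1, $3:8}
[1] ori   $1, $0, 9  →  {$0:0, $1:9, $2:1, $3:8}
[2] add  $1, $3, $0  →  {$0:0, $1:8, $2:1, $3:8}
[3] beq  $1, $3, L7  →  {$0:0, $1:8, $2:1, $3:8}  ⟨branch taken⟩
[4] and  $3, $3, $0  →  {$0:0, $1:8, $2:1, $3:0}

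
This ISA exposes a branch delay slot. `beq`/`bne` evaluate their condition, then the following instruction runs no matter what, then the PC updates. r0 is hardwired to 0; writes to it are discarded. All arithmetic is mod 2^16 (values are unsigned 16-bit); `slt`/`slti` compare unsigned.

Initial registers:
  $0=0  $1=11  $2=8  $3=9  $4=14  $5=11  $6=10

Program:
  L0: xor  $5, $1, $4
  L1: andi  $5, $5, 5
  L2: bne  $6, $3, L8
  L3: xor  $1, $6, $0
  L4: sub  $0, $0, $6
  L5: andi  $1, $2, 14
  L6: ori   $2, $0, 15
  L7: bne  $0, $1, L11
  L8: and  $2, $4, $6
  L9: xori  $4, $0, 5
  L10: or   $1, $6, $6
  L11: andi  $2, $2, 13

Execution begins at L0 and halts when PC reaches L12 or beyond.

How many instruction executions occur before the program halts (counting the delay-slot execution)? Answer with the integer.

#0 xor  $5, $1, $4 ; 0/11/8/9/14/5/10
#1 andi  $5, $5, 5 ; 0/11/8/9/14/5/10
#2 bne  $6, $3, L8 ; 0/11/8/9/14/5/10 ; →target
#3 xor  $1, $6, $0 ; 0/10/8/9/14/5/10
#8 and  $2, $4, $6 ; 0/10/10/9/14/5/10
#9 xori  $4, $0, 5 ; 0/10/10/9/5/5/10
#10 or   $1, $6, $6 ; 0/10/10/9/5/5/10
#11 andi  $2, $2, 13 ; 0/10/8/9/5/5/10

8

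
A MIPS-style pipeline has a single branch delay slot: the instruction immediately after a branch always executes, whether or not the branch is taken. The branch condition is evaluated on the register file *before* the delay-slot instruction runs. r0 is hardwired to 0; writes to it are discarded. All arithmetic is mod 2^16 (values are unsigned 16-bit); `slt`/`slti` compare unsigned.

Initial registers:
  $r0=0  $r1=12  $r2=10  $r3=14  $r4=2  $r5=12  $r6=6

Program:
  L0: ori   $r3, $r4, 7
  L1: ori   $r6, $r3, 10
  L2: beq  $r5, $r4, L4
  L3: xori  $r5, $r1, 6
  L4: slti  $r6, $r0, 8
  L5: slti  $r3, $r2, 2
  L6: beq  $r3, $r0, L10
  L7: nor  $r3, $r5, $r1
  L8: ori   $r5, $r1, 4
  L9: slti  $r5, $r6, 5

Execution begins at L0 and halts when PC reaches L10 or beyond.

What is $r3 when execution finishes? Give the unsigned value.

  step pc=0: ori   $r3, $r4, 7  regs=(0,12,10,7,2,12,6)
  step pc=1: ori   $r6, $r3, 10  regs=(0,12,10,7,2,12,15)
  step pc=2: beq  $r5, $r4, L4  cond=F  regs=(0,12,10,7,2,12,15)
  step pc=3: xori  $r5, $r1, 6  regs=(0,12,10,7,2,10,15)
  step pc=4: slti  $r6, $r0, 8  regs=(0,12,10,7,2,10,1)
  step pc=5: slti  $r3, $r2, 2  regs=(0,12,10,0,2,10,1)
  step pc=6: beq  $r3, $r0, L10  cond=T  regs=(0,12,10,0,2,10,1)
  step pc=7: nor  $r3, $r5, $r1  regs=(0,12,10,65521,2,10,1)

65521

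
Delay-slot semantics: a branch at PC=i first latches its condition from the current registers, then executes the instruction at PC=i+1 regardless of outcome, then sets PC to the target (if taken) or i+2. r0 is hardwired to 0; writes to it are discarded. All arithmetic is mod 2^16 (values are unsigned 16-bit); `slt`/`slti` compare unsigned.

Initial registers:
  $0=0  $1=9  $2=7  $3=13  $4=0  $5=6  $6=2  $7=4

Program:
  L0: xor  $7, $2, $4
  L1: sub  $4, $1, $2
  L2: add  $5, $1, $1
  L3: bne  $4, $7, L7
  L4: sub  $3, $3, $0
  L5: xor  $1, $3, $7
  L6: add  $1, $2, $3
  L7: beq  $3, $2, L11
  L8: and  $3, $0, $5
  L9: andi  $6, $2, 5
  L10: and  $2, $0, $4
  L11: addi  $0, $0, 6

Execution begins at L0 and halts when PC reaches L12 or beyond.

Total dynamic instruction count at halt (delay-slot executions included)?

10

[0] xor  $7, $2, $4  →  {$0:0, $1:9, $2:7, $3:13, $4:0, $5:6, $6:2, $7:7}
[1] sub  $4, $1, $2  →  {$0:0, $1:9, $2:7, $3:13, $4:2, $5:6, $6:2, $7:7}
[2] add  $5, $1, $1  →  {$0:0, $1:9, $2:7, $3:13, $4:2, $5:18, $6:2, $7:7}
[3] bne  $4, $7, L7  →  {$0:0, $1:9, $2:7, $3:13, $4:2, $5:18, $6:2, $7:7}  ⟨branch taken⟩
[4] sub  $3, $3, $0  →  {$0:0, $1:9, $2:7, $3:13, $4:2, $5:18, $6:2, $7:7}
[7] beq  $3, $2, L11  →  {$0:0, $1:9, $2:7, $3:13, $4:2, $5:18, $6:2, $7:7}  ⟨branch fallthrough⟩
[8] and  $3, $0, $5  →  {$0:0, $1:9, $2:7, $3:0, $4:2, $5:18, $6:2, $7:7}
[9] andi  $6, $2, 5  →  {$0:0, $1:9, $2:7, $3:0, $4:2, $5:18, $6:5, $7:7}
[10] and  $2, $0, $4  →  {$0:0, $1:9, $2:0, $3:0, $4:2, $5:18, $6:5, $7:7}
[11] addi  $0, $0, 6  →  {$0:0, $1:9, $2:0, $3:0, $4:2, $5:18, $6:5, $7:7}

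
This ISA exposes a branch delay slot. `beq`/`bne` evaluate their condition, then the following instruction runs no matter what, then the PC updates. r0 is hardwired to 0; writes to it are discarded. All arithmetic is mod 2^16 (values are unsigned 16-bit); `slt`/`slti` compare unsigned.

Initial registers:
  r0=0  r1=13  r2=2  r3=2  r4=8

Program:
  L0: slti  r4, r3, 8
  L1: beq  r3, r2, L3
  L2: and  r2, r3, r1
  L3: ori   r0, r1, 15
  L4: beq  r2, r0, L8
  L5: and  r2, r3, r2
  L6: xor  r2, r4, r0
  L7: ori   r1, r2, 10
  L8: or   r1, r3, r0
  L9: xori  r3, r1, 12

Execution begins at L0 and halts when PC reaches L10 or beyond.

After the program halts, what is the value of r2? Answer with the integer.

0

  step pc=0: slti  r4, r3, 8  regs=(0,13,2,2,1)
  step pc=1: beq  r3, r2, L3  cond=T  regs=(0,13,2,2,1)
  step pc=2: and  r2, r3, r1  regs=(0,13,0,2,1)
  step pc=3: ori   r0, r1, 15  regs=(0,13,0,2,1)
  step pc=4: beq  r2, r0, L8  cond=T  regs=(0,13,0,2,1)
  step pc=5: and  r2, r3, r2  regs=(0,13,0,2,1)
  step pc=8: or   r1, r3, r0  regs=(0,2,0,2,1)
  step pc=9: xori  r3, r1, 12  regs=(0,2,0,14,1)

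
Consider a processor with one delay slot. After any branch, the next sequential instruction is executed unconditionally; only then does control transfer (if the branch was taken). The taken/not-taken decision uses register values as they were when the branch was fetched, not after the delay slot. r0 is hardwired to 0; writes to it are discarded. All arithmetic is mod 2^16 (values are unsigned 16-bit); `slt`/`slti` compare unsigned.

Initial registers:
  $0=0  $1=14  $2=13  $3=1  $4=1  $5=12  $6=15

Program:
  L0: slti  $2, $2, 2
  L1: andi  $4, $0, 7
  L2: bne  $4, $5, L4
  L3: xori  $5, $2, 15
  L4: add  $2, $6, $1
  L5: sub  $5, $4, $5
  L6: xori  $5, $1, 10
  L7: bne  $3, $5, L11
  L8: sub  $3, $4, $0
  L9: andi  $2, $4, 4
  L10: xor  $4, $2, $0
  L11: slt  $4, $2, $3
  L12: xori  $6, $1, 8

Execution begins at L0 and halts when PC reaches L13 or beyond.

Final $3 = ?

#0 slti  $2, $2, 2 ; 0/14/0/1/1/12/15
#1 andi  $4, $0, 7 ; 0/14/0/1/0/12/15
#2 bne  $4, $5, L4 ; 0/14/0/1/0/12/15 ; →target
#3 xori  $5, $2, 15 ; 0/14/0/1/0/15/15
#4 add  $2, $6, $1 ; 0/14/29/1/0/15/15
#5 sub  $5, $4, $5 ; 0/14/29/1/0/65521/15
#6 xori  $5, $1, 10 ; 0/14/29/1/0/4/15
#7 bne  $3, $5, L11 ; 0/14/29/1/0/4/15 ; →target
#8 sub  $3, $4, $0 ; 0/14/29/0/0/4/15
#11 slt  $4, $2, $3 ; 0/14/29/0/0/4/15
#12 xori  $6, $1, 8 ; 0/14/29/0/0/4/6

0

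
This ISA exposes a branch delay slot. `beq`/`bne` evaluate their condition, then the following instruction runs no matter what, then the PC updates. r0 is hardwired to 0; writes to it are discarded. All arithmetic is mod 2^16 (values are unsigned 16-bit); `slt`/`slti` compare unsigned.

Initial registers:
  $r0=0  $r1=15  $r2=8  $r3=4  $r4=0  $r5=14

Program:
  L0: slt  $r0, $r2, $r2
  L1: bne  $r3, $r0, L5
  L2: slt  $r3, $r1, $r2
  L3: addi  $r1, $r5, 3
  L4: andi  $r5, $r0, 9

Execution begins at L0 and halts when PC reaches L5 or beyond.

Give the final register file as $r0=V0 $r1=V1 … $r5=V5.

#0 slt  $r0, $r2, $r2 ; 0/15/8/4/0/14
#1 bne  $r3, $r0, L5 ; 0/15/8/4/0/14 ; →target
#2 slt  $r3, $r1, $r2 ; 0/15/8/0/0/14

$r0=0 $r1=15 $r2=8 $r3=0 $r4=0 $r5=14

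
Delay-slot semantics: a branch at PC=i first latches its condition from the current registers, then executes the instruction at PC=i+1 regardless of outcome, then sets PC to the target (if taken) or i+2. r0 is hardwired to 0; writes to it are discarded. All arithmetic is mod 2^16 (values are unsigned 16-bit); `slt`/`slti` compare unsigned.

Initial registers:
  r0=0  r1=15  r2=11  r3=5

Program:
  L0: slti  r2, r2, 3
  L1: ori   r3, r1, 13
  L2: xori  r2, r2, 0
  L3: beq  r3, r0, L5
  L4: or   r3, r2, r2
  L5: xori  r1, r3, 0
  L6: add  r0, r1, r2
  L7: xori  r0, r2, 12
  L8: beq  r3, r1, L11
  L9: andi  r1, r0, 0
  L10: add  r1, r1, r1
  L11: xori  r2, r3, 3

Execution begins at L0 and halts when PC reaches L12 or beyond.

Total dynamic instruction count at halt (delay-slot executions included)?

11

PC=0  slti  r2, r2, 3        | r0=0 r1=15 r2=0 r3=5
PC=1  ori   r3, r1, 13       | r0=0 r1=15 r2=0 r3=15
PC=2  xori  r2, r2, 0        | r0=0 r1=15 r2=0 r3=15
PC=3  beq  r3, r0, L5        | r0=0 r1=15 r2=0 r3=15  [not taken]
PC=4  or   r3, r2, r2        | r0=0 r1=15 r2=0 r3=0
PC=5  xori  r1, r3, 0        | r0=0 r1=0 r2=0 r3=0
PC=6  add  r0, r1, r2        | r0=0 r1=0 r2=0 r3=0
PC=7  xori  r0, r2, 12       | r0=0 r1=0 r2=0 r3=0
PC=8  beq  r3, r1, L11       | r0=0 r1=0 r2=0 r3=0  [TAKEN]
PC=9  andi  r1, r0, 0        | r0=0 r1=0 r2=0 r3=0
PC=11 xori  r2, r3, 3        | r0=0 r1=0 r2=3 r3=0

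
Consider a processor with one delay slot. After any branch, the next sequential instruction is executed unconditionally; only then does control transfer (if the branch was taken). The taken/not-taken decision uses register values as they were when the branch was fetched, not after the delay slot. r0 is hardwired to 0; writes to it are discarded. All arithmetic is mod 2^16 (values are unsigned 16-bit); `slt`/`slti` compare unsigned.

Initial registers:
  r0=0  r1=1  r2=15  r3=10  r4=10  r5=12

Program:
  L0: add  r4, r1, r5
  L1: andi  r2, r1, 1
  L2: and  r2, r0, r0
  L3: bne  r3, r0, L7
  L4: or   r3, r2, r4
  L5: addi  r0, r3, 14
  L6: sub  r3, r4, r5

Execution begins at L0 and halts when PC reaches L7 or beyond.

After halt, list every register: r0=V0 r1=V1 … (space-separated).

[0] add  r4, r1, r5  →  {r0:0, r1:1, r2:15, r3:10, r4:13, r5:12}
[1] andi  r2, r1, 1  →  {r0:0, r1:1, r2:1, r3:10, r4:13, r5:12}
[2] and  r2, r0, r0  →  {r0:0, r1:1, r2:0, r3:10, r4:13, r5:12}
[3] bne  r3, r0, L7  →  {r0:0, r1:1, r2:0, r3:10, r4:13, r5:12}  ⟨branch taken⟩
[4] or   r3, r2, r4  →  {r0:0, r1:1, r2:0, r3:13, r4:13, r5:12}

r0=0 r1=1 r2=0 r3=13 r4=13 r5=12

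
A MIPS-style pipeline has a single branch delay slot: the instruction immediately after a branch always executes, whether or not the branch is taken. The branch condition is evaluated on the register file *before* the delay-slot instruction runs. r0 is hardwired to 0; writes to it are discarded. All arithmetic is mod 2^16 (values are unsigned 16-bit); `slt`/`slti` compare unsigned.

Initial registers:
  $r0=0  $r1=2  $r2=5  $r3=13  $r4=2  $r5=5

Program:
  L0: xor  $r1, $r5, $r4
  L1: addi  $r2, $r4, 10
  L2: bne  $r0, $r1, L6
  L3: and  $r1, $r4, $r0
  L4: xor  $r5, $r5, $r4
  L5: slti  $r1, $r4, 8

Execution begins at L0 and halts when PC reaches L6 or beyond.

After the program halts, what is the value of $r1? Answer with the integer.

  step pc=0: xor  $r1, $r5, $r4  regs=(0,7,5,13,2,5)
  step pc=1: addi  $r2, $r4, 10  regs=(0,7,12,13,2,5)
  step pc=2: bne  $r0, $r1, L6  cond=T  regs=(0,7,12,13,2,5)
  step pc=3: and  $r1, $r4, $r0  regs=(0,0,12,13,2,5)

0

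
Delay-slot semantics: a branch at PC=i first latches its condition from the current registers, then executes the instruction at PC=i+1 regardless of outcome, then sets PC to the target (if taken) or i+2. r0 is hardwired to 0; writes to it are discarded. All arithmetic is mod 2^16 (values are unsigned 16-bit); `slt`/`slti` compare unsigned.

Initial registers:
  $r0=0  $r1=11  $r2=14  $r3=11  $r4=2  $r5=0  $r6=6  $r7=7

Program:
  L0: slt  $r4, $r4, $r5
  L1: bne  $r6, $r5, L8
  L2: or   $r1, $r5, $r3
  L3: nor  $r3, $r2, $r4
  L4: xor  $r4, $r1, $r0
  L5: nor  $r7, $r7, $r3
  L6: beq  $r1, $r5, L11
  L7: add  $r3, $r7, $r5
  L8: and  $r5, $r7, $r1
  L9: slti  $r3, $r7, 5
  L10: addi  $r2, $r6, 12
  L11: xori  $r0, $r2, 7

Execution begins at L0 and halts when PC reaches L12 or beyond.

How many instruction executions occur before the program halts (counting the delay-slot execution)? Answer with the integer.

7

[0] slt  $r4, $r4, $r5  →  {$r0:0, $r1:11, $r2:14, $r3:11, $r4:0, $r5:0, $r6:6, $r7:7}
[1] bne  $r6, $r5, L8  →  {$r0:0, $r1:11, $r2:14, $r3:11, $r4:0, $r5:0, $r6:6, $r7:7}  ⟨branch taken⟩
[2] or   $r1, $r5, $r3  →  {$r0:0, $r1:11, $r2:14, $r3:11, $r4:0, $r5:0, $r6:6, $r7:7}
[8] and  $r5, $r7, $r1  →  {$r0:0, $r1:11, $r2:14, $r3:11, $r4:0, $r5:3, $r6:6, $r7:7}
[9] slti  $r3, $r7, 5  →  {$r0:0, $r1:11, $r2:14, $r3:0, $r4:0, $r5:3, $r6:6, $r7:7}
[10] addi  $r2, $r6, 12  →  {$r0:0, $r1:11, $r2:18, $r3:0, $r4:0, $r5:3, $r6:6, $r7:7}
[11] xori  $r0, $r2, 7  →  {$r0:0, $r1:11, $r2:18, $r3:0, $r4:0, $r5:3, $r6:6, $r7:7}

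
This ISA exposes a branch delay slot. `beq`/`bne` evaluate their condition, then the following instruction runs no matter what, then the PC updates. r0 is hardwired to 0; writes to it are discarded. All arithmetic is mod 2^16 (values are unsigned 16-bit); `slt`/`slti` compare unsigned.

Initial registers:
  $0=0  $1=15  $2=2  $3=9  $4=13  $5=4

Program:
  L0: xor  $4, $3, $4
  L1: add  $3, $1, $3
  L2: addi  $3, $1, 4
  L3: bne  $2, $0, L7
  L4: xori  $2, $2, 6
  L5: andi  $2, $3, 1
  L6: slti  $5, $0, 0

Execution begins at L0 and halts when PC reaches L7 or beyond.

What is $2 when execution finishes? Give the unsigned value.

4

PC=0  xor  $4, $3, $4        | $0=0 $1=15 $2=2 $3=9 $4=4 $5=4
PC=1  add  $3, $1, $3        | $0=0 $1=15 $2=2 $3=24 $4=4 $5=4
PC=2  addi  $3, $1, 4        | $0=0 $1=15 $2=2 $3=19 $4=4 $5=4
PC=3  bne  $2, $0, L7        | $0=0 $1=15 $2=2 $3=19 $4=4 $5=4  [TAKEN]
PC=4  xori  $2, $2, 6        | $0=0 $1=15 $2=4 $3=19 $4=4 $5=4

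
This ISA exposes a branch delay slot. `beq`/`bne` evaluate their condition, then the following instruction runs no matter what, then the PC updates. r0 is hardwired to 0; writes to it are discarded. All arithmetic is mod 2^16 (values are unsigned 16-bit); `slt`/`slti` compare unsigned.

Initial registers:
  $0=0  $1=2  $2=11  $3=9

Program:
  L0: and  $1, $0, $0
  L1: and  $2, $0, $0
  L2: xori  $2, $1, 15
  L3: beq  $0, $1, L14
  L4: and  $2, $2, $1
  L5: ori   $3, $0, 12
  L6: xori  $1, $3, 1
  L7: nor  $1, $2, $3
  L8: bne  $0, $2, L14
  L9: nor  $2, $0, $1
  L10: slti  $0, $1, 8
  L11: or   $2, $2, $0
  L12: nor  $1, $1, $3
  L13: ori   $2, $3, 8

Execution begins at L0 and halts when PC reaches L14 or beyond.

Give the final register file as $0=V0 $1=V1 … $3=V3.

[0] and  $1, $0, $0  →  {$0:0, $1:0, $2:11, $3:9}
[1] and  $2, $0, $0  →  {$0:0, $1:0, $2:0, $3:9}
[2] xori  $2, $1, 15  →  {$0:0, $1:0, $2:15, $3:9}
[3] beq  $0, $1, L14  →  {$0:0, $1:0, $2:15, $3:9}  ⟨branch taken⟩
[4] and  $2, $2, $1  →  {$0:0, $1:0, $2:0, $3:9}

$0=0 $1=0 $2=0 $3=9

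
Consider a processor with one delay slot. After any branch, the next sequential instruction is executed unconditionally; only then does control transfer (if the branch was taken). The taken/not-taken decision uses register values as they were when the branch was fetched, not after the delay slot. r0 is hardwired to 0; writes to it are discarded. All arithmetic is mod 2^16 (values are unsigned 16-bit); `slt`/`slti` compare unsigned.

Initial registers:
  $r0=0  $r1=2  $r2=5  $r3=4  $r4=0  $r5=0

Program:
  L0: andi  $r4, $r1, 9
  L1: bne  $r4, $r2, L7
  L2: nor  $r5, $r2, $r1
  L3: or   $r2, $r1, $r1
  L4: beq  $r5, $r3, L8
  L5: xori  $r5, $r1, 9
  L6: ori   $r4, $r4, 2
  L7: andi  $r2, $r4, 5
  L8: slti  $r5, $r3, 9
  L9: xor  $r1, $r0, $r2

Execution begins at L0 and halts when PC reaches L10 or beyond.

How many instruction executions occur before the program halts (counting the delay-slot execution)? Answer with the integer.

  step pc=0: andi  $r4, $r1, 9  regs=(0,2,5,4,0,0)
  step pc=1: bne  $r4, $r2, L7  cond=T  regs=(0,2,5,4,0,0)
  step pc=2: nor  $r5, $r2, $r1  regs=(0,2,5,4,0,65528)
  step pc=7: andi  $r2, $r4, 5  regs=(0,2,0,4,0,65528)
  step pc=8: slti  $r5, $r3, 9  regs=(0,2,0,4,0,1)
  step pc=9: xor  $r1, $r0, $r2  regs=(0,0,0,4,0,1)

6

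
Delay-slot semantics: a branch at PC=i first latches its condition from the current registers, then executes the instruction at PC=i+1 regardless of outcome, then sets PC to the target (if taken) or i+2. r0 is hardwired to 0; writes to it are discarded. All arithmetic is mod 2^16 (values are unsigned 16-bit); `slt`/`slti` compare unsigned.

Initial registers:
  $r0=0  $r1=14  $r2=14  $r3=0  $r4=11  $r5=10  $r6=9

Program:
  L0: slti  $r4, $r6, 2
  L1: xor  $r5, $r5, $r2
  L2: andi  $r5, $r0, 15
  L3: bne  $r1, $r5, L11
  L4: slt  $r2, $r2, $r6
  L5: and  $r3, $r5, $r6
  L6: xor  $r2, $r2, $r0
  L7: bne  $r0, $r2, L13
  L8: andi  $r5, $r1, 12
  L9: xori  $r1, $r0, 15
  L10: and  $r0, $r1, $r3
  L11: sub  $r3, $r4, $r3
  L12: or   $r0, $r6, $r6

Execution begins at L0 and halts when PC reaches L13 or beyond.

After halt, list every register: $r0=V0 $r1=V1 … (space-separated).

  step pc=0: slti  $r4, $r6, 2  regs=(0,14,14,0,0,10,9)
  step pc=1: xor  $r5, $r5, $r2  regs=(0,14,14,0,0,4,9)
  step pc=2: andi  $r5, $r0, 15  regs=(0,14,14,0,0,0,9)
  step pc=3: bne  $r1, $r5, L11  cond=T  regs=(0,14,14,0,0,0,9)
  step pc=4: slt  $r2, $r2, $r6  regs=(0,14,0,0,0,0,9)
  step pc=11: sub  $r3, $r4, $r3  regs=(0,14,0,0,0,0,9)
  step pc=12: or   $r0, $r6, $r6  regs=(0,14,0,0,0,0,9)

$r0=0 $r1=14 $r2=0 $r3=0 $r4=0 $r5=0 $r6=9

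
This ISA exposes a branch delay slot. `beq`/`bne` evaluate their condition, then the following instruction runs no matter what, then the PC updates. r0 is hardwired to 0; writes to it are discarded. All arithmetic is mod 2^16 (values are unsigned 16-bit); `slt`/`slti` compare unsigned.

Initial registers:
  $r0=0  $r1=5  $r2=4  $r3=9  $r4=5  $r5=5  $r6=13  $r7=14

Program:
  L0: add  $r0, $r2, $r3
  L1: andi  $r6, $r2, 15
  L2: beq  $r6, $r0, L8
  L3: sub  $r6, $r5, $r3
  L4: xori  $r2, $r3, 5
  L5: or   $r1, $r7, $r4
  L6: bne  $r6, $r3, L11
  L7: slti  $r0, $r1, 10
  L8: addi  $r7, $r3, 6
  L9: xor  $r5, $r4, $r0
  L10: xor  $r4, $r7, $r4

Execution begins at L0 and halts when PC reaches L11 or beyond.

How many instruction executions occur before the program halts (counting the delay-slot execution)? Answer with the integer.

PC=0  add  $r0, $r2, $r3     | $r0=0 $r1=5 $r2=4 $r3=9 $r4=5 $r5=5 $r6=13 $r7=14
PC=1  andi  $r6, $r2, 15     | $r0=0 $r1=5 $r2=4 $r3=9 $r4=5 $r5=5 $r6=4 $r7=14
PC=2  beq  $r6, $r0, L8      | $r0=0 $r1=5 $r2=4 $r3=9 $r4=5 $r5=5 $r6=4 $r7=14  [not taken]
PC=3  sub  $r6, $r5, $r3     | $r0=0 $r1=5 $r2=4 $r3=9 $r4=5 $r5=5 $r6=65532 $r7=14
PC=4  xori  $r2, $r3, 5      | $r0=0 $r1=5 $r2=12 $r3=9 $r4=5 $r5=5 $r6=65532 $r7=14
PC=5  or   $r1, $r7, $r4     | $r0=0 $r1=15 $r2=12 $r3=9 $r4=5 $r5=5 $r6=65532 $r7=14
PC=6  bne  $r6, $r3, L11     | $r0=0 $r1=15 $r2=12 $r3=9 $r4=5 $r5=5 $r6=65532 $r7=14  [TAKEN]
PC=7  slti  $r0, $r1, 10     | $r0=0 $r1=15 $r2=12 $r3=9 $r4=5 $r5=5 $r6=65532 $r7=14

8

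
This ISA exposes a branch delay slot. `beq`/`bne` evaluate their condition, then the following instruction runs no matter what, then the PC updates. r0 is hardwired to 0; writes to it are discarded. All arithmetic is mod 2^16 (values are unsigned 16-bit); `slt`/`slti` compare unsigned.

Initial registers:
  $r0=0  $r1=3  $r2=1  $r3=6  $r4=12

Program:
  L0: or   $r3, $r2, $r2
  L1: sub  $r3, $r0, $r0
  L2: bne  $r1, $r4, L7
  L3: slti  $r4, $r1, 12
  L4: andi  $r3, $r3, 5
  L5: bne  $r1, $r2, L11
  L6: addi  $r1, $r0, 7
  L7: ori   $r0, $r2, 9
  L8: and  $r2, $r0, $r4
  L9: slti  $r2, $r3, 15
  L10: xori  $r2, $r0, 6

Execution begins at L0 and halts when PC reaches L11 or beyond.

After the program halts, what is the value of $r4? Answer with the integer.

PC=0  or   $r3, $r2, $r2     | $r0=0 $r1=3 $r2=1 $r3=1 $r4=12
PC=1  sub  $r3, $r0, $r0     | $r0=0 $r1=3 $r2=1 $r3=0 $r4=12
PC=2  bne  $r1, $r4, L7      | $r0=0 $r1=3 $r2=1 $r3=0 $r4=12  [TAKEN]
PC=3  slti  $r4, $r1, 12     | $r0=0 $r1=3 $r2=1 $r3=0 $r4=1
PC=7  ori   $r0, $r2, 9      | $r0=0 $r1=3 $r2=1 $r3=0 $r4=1
PC=8  and  $r2, $r0, $r4     | $r0=0 $r1=3 $r2=0 $r3=0 $r4=1
PC=9  slti  $r2, $r3, 15     | $r0=0 $r1=3 $r2=1 $r3=0 $r4=1
PC=10 xori  $r2, $r0, 6      | $r0=0 $r1=3 $r2=6 $r3=0 $r4=1

1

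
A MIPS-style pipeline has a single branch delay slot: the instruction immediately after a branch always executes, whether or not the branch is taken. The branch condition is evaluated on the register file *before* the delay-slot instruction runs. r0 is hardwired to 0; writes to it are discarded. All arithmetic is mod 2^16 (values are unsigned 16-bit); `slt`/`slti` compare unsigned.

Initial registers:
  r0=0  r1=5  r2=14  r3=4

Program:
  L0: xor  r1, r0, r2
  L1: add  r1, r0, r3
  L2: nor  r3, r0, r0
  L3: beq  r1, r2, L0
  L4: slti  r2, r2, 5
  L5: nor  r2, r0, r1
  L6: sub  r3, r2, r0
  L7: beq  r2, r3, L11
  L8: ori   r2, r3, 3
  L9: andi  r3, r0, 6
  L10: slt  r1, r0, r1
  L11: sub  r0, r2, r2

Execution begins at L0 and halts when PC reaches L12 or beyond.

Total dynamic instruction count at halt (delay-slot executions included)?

10

  step pc=0: xor  r1, r0, r2  regs=(0,14,14,4)
  step pc=1: add  r1, r0, r3  regs=(0,4,14,4)
  step pc=2: nor  r3, r0, r0  regs=(0,4,14,65535)
  step pc=3: beq  r1, r2, L0  cond=F  regs=(0,4,14,65535)
  step pc=4: slti  r2, r2, 5  regs=(0,4,0,65535)
  step pc=5: nor  r2, r0, r1  regs=(0,4,65531,65535)
  step pc=6: sub  r3, r2, r0  regs=(0,4,65531,65531)
  step pc=7: beq  r2, r3, L11  cond=T  regs=(0,4,65531,65531)
  step pc=8: ori   r2, r3, 3  regs=(0,4,65531,65531)
  step pc=11: sub  r0, r2, r2  regs=(0,4,65531,65531)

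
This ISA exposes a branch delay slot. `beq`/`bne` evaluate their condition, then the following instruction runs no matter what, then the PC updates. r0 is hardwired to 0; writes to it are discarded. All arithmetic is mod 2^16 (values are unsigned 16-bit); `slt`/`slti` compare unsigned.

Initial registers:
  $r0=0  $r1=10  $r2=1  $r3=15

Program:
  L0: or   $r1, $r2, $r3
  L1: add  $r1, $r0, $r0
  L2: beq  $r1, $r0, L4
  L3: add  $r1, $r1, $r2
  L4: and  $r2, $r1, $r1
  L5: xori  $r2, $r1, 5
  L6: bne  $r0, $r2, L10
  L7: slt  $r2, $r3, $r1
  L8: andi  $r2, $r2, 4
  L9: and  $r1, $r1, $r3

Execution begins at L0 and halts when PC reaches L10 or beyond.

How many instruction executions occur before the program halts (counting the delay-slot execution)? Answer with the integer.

#0 or   $r1, $r2, $r3 ; 0/15/1/15
#1 add  $r1, $r0, $r0 ; 0/0/1/15
#2 beq  $r1, $r0, L4 ; 0/0/1/15 ; →target
#3 add  $r1, $r1, $r2 ; 0/1/1/15
#4 and  $r2, $r1, $r1 ; 0/1/1/15
#5 xori  $r2, $r1, 5 ; 0/1/4/15
#6 bne  $r0, $r2, L10 ; 0/1/4/15 ; →target
#7 slt  $r2, $r3, $r1 ; 0/1/0/15

8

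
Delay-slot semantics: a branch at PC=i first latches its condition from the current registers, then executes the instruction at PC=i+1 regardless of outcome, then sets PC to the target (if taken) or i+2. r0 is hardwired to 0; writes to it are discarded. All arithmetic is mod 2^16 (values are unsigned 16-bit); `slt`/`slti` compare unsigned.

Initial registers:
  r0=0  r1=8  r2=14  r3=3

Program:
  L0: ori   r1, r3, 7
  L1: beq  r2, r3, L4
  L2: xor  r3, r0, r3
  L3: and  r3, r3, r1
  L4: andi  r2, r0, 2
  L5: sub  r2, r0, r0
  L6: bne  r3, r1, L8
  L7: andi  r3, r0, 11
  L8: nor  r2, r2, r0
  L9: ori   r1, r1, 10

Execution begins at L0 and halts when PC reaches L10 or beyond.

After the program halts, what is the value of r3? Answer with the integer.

0

#0 ori   r1, r3, 7 ; 0/7/14/3
#1 beq  r2, r3, L4 ; 0/7/14/3 ; →fallthru
#2 xor  r3, r0, r3 ; 0/7/14/3
#3 and  r3, r3, r1 ; 0/7/14/3
#4 andi  r2, r0, 2 ; 0/7/0/3
#5 sub  r2, r0, r0 ; 0/7/0/3
#6 bne  r3, r1, L8 ; 0/7/0/3 ; →target
#7 andi  r3, r0, 11 ; 0/7/0/0
#8 nor  r2, r2, r0 ; 0/7/65535/0
#9 ori   r1, r1, 10 ; 0/15/65535/0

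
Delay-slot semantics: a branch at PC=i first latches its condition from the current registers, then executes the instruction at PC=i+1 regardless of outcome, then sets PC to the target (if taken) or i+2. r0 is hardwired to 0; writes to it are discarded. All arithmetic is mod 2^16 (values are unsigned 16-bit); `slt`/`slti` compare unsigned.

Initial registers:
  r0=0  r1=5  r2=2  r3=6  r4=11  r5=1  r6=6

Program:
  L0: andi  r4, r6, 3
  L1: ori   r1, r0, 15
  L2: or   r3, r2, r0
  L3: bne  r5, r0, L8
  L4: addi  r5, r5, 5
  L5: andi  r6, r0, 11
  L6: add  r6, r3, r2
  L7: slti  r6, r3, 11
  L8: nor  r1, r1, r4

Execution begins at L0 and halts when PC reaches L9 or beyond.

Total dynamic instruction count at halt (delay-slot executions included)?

6

#0 andi  r4, r6, 3 ; 0/5/2/6/2/1/6
#1 ori   r1, r0, 15 ; 0/15/2/6/2/1/6
#2 or   r3, r2, r0 ; 0/15/2/2/2/1/6
#3 bne  r5, r0, L8 ; 0/15/2/2/2/1/6 ; →target
#4 addi  r5, r5, 5 ; 0/15/2/2/2/6/6
#8 nor  r1, r1, r4 ; 0/65520/2/2/2/6/6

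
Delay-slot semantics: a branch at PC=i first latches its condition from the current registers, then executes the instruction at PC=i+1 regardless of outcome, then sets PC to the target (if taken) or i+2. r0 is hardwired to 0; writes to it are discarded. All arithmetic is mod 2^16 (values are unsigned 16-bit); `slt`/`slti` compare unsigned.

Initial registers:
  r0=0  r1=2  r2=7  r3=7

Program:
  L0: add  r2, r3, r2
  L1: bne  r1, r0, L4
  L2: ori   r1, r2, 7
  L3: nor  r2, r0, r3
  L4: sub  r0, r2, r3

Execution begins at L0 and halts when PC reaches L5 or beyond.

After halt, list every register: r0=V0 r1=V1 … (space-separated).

  step pc=0: add  r2, r3, r2  regs=(0,2,14,7)
  step pc=1: bne  r1, r0, L4  cond=T  regs=(0,2,14,7)
  step pc=2: ori   r1, r2, 7  regs=(0,15,14,7)
  step pc=4: sub  r0, r2, r3  regs=(0,15,14,7)

r0=0 r1=15 r2=14 r3=7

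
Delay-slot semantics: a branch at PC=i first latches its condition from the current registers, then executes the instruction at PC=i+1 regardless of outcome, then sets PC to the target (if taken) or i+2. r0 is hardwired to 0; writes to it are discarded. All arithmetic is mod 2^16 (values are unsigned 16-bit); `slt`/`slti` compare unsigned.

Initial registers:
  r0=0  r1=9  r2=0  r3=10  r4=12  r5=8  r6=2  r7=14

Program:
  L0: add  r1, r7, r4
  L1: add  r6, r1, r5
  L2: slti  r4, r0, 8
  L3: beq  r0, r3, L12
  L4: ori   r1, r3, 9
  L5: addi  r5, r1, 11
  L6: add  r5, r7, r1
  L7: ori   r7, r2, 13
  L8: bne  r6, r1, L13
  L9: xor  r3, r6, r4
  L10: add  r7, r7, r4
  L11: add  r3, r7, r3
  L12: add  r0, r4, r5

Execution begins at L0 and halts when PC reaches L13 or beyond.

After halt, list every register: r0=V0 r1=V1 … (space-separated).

[0] add  r1, r7, r4  →  {r0:0, r1:26, r2:0, r3:10, r4:12, r5:8, r6:2, r7:14}
[1] add  r6, r1, r5  →  {r0:0, r1:26, r2:0, r3:10, r4:12, r5:8, r6:34, r7:14}
[2] slti  r4, r0, 8  →  {r0:0, r1:26, r2:0, r3:10, r4:1, r5:8, r6:34, r7:14}
[3] beq  r0, r3, L12  →  {r0:0, r1:26, r2:0, r3:10, r4:1, r5:8, r6:34, r7:14}  ⟨branch fallthrough⟩
[4] ori   r1, r3, 9  →  {r0:0, r1:11, r2:0, r3:10, r4:1, r5:8, r6:34, r7:14}
[5] addi  r5, r1, 11  →  {r0:0, r1:11, r2:0, r3:10, r4:1, r5:22, r6:34, r7:14}
[6] add  r5, r7, r1  →  {r0:0, r1:11, r2:0, r3:10, r4:1, r5:25, r6:34, r7:14}
[7] ori   r7, r2, 13  →  {r0:0, r1:11, r2:0, r3:10, r4:1, r5:25, r6:34, r7:13}
[8] bne  r6, r1, L13  →  {r0:0, r1:11, r2:0, r3:10, r4:1, r5:25, r6:34, r7:13}  ⟨branch taken⟩
[9] xor  r3, r6, r4  →  {r0:0, r1:11, r2:0, r3:35, r4:1, r5:25, r6:34, r7:13}

r0=0 r1=11 r2=0 r3=35 r4=1 r5=25 r6=34 r7=13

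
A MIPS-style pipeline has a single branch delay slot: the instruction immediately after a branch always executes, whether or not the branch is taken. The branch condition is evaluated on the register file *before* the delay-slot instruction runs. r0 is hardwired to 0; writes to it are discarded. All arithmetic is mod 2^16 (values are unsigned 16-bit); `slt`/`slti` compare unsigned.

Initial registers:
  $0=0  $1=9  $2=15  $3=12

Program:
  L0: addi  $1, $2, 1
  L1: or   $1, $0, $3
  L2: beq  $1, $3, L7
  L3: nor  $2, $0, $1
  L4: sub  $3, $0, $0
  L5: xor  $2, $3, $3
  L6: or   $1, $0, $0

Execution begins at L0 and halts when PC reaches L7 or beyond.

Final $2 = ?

[0] addi  $1, $2, 1  →  {$0:0, $1:16, $2:15, $3:12}
[1] or   $1, $0, $3  →  {$0:0, $1:12, $2:15, $3:12}
[2] beq  $1, $3, L7  →  {$0:0, $1:12, $2:15, $3:12}  ⟨branch taken⟩
[3] nor  $2, $0, $1  →  {$0:0, $1:12, $2:65523, $3:12}

65523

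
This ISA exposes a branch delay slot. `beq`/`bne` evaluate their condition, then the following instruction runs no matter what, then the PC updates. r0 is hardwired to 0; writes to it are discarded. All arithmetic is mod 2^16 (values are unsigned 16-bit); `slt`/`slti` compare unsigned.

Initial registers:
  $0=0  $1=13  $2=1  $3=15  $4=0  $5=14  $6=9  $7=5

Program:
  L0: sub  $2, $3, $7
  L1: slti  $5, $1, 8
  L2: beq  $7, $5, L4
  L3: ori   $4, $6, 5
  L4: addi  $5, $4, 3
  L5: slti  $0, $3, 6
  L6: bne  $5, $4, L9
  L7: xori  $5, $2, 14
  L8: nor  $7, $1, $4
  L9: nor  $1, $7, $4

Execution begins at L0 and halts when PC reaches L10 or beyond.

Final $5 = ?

4

#0 sub  $2, $3, $7 ; 0/13/10/15/0/14/9/5
#1 slti  $5, $1, 8 ; 0/13/10/15/0/0/9/5
#2 beq  $7, $5, L4 ; 0/13/10/15/0/0/9/5 ; →fallthru
#3 ori   $4, $6, 5 ; 0/13/10/15/13/0/9/5
#4 addi  $5, $4, 3 ; 0/13/10/15/13/16/9/5
#5 slti  $0, $3, 6 ; 0/13/10/15/13/16/9/5
#6 bne  $5, $4, L9 ; 0/13/10/15/13/16/9/5 ; →target
#7 xori  $5, $2, 14 ; 0/13/10/15/13/4/9/5
#9 nor  $1, $7, $4 ; 0/65522/10/15/13/4/9/5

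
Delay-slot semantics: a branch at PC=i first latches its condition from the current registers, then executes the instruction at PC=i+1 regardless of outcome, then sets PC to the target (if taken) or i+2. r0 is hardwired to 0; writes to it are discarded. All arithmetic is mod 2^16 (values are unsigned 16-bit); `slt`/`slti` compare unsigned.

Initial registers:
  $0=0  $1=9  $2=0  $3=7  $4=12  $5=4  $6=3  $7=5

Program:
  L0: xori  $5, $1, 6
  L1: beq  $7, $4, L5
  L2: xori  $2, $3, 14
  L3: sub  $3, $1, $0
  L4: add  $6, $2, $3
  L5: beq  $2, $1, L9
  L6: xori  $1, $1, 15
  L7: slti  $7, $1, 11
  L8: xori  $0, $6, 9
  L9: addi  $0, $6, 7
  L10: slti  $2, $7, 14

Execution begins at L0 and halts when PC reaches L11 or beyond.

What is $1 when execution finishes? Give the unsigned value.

  step pc=0: xori  $5, $1, 6  regs=(0,9,0,7,12,15,3,5)
  step pc=1: beq  $7, $4, L5  cond=F  regs=(0,9,0,7,12,15,3,5)
  step pc=2: xori  $2, $3, 14  regs=(0,9,9,7,12,15,3,5)
  step pc=3: sub  $3, $1, $0  regs=(0,9,9,9,12,15,3,5)
  step pc=4: add  $6, $2, $3  regs=(0,9,9,9,12,15,18,5)
  step pc=5: beq  $2, $1, L9  cond=T  regs=(0,9,9,9,12,15,18,5)
  step pc=6: xori  $1, $1, 15  regs=(0,6,9,9,12,15,18,5)
  step pc=9: addi  $0, $6, 7  regs=(0,6,9,9,12,15,18,5)
  step pc=10: slti  $2, $7, 14  regs=(0,6,1,9,12,15,18,5)

6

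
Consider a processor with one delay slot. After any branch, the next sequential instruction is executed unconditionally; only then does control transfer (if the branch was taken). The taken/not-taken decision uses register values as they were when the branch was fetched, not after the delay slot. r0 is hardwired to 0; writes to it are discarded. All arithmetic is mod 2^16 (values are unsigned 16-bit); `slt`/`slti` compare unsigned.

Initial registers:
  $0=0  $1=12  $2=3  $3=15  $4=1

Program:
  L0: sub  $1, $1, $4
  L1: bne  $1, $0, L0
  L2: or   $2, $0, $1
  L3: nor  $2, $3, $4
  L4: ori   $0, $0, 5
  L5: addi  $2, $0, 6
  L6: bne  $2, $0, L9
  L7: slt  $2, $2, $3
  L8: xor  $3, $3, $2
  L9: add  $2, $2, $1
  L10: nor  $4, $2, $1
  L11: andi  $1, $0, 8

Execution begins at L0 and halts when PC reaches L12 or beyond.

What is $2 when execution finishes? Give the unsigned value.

  step pc=0: sub  $1, $1, $4  regs=(0,11,3,15,1)
  step pc=1: bne  $1, $0, L0  cond=T  regs=(0,11,3,15,1)
  step pc=2: or   $2, $0, $1  regs=(0,11,11,15,1)
  step pc=0: sub  $1, $1, $4  regs=(0,10,11,15,1)
  step pc=1: bne  $1, $0, L0  cond=T  regs=(0,10,11,15,1)
  step pc=2: or   $2, $0, $1  regs=(0,10,10,15,1)
  step pc=0: sub  $1, $1, $4  regs=(0,9,10,15,1)
  step pc=1: bne  $1, $0, L0  cond=T  regs=(0,9,10,15,1)
  step pc=2: or   $2, $0, $1  regs=(0,9,9,15,1)
  step pc=0: sub  $1, $1, $4  regs=(0,8,9,15,1)
  step pc=1: bne  $1, $0, L0  cond=T  regs=(0,8,9,15,1)
  step pc=2: or   $2, $0, $1  regs=(0,8,8,15,1)
  step pc=0: sub  $1, $1, $4  regs=(0,7,8,15,1)
  step pc=1: bne  $1, $0, L0  cond=T  regs=(0,7,8,15,1)
  step pc=2: or   $2, $0, $1  regs=(0,7,7,15,1)
  step pc=0: sub  $1, $1, $4  regs=(0,6,7,15,1)
  step pc=1: bne  $1, $0, L0  cond=T  regs=(0,6,7,15,1)
  step pc=2: or   $2, $0, $1  regs=(0,6,6,15,1)
  step pc=0: sub  $1, $1, $4  regs=(0,5,6,15,1)
  step pc=1: bne  $1, $0, L0  cond=T  regs=(0,5,6,15,1)
  step pc=2: or   $2, $0, $1  regs=(0,5,5,15,1)
  step pc=0: sub  $1, $1, $4  regs=(0,4,5,15,1)
  step pc=1: bne  $1, $0, L0  cond=T  regs=(0,4,5,15,1)
  step pc=2: or   $2, $0, $1  regs=(0,4,4,15,1)
  step pc=0: sub  $1, $1, $4  regs=(0,3,4,15,1)
  step pc=1: bne  $1, $0, L0  cond=T  regs=(0,3,4,15,1)
  step pc=2: or   $2, $0, $1  regs=(0,3,3,15,1)
  step pc=0: sub  $1, $1, $4  regs=(0,2,3,15,1)
  step pc=1: bne  $1, $0, L0  cond=T  regs=(0,2,3,15,1)
  step pc=2: or   $2, $0, $1  regs=(0,2,2,15,1)
  step pc=0: sub  $1, $1, $4  regs=(0,1,2,15,1)
  step pc=1: bne  $1, $0, L0  cond=T  regs=(0,1,2,15,1)
  step pc=2: or   $2, $0, $1  regs=(0,1,1,15,1)
  step pc=0: sub  $1, $1, $4  regs=(0,0,1,15,1)
  step pc=1: bne  $1, $0, L0  cond=F  regs=(0,0,1,15,1)
  step pc=2: or   $2, $0, $1  regs=(0,0,0,15,1)
  step pc=3: nor  $2, $3, $4  regs=(0,0,65520,15,1)
  step pc=4: ori   $0, $0, 5  regs=(0,0,65520,15,1)
  step pc=5: addi  $2, $0, 6  regs=(0,0,6,15,1)
  step pc=6: bne  $2, $0, L9  cond=T  regs=(0,0,6,15,1)
  step pc=7: slt  $2, $2, $3  regs=(0,0,1,15,1)
  step pc=9: add  $2, $2, $1  regs=(0,0,1,15,1)
  step pc=10: nor  $4, $2, $1  regs=(0,0,1,15,65534)
  step pc=11: andi  $1, $0, 8  regs=(0,0,1,15,65534)

1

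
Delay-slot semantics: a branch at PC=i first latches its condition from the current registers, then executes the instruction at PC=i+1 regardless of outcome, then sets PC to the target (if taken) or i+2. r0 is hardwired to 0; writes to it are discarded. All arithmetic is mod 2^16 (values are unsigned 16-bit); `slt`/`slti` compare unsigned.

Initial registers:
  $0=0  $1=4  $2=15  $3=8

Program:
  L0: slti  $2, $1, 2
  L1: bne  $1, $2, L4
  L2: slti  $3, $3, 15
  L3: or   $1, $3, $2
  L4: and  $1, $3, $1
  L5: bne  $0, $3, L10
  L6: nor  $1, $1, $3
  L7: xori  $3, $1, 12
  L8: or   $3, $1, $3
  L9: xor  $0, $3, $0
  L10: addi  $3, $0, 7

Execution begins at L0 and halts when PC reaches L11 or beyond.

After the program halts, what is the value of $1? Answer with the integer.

[0] slti  $2, $1, 2  →  {$0:0, $1:4, $2:0, $3:8}
[1] bne  $1, $2, L4  →  {$0:0, $1:4, $2:0, $3:8}  ⟨branch taken⟩
[2] slti  $3, $3, 15  →  {$0:0, $1:4, $2:0, $3:1}
[4] and  $1, $3, $1  →  {$0:0, $1:0, $2:0, $3:1}
[5] bne  $0, $3, L10  →  {$0:0, $1:0, $2:0, $3:1}  ⟨branch taken⟩
[6] nor  $1, $1, $3  →  {$0:0, $1:65534, $2:0, $3:1}
[10] addi  $3, $0, 7  →  {$0:0, $1:65534, $2:0, $3:7}

65534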